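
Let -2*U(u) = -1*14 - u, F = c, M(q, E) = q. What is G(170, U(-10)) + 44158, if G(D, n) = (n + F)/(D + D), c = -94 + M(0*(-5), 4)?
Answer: 3753407/85 ≈ 44158.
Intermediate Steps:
c = -94 (c = -94 + 0*(-5) = -94 + 0 = -94)
F = -94
U(u) = 7 + u/2 (U(u) = -(-1*14 - u)/2 = -(-14 - u)/2 = 7 + u/2)
G(D, n) = (-94 + n)/(2*D) (G(D, n) = (n - 94)/(D + D) = (-94 + n)/((2*D)) = (-94 + n)*(1/(2*D)) = (-94 + n)/(2*D))
G(170, U(-10)) + 44158 = (½)*(-94 + (7 + (½)*(-10)))/170 + 44158 = (½)*(1/170)*(-94 + (7 - 5)) + 44158 = (½)*(1/170)*(-94 + 2) + 44158 = (½)*(1/170)*(-92) + 44158 = -23/85 + 44158 = 3753407/85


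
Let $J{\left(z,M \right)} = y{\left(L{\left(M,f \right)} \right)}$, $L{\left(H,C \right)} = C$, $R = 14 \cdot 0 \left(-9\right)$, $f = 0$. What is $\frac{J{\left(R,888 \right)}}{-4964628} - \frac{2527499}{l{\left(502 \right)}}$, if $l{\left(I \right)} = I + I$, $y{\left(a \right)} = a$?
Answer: $- \frac{2527499}{1004} \approx -2517.4$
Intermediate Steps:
$R = 0$ ($R = 0 \left(-9\right) = 0$)
$l{\left(I \right)} = 2 I$
$J{\left(z,M \right)} = 0$
$\frac{J{\left(R,888 \right)}}{-4964628} - \frac{2527499}{l{\left(502 \right)}} = \frac{0}{-4964628} - \frac{2527499}{2 \cdot 502} = 0 \left(- \frac{1}{4964628}\right) - \frac{2527499}{1004} = 0 - \frac{2527499}{1004} = - \frac{2527499}{1004}$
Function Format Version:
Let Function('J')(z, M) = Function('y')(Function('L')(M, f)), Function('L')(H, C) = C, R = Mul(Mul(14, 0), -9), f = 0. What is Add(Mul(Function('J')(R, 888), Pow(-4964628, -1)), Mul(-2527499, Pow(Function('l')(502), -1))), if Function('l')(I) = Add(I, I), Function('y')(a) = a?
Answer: Rational(-2527499, 1004) ≈ -2517.4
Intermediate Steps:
R = 0 (R = Mul(0, -9) = 0)
Function('l')(I) = Mul(2, I)
Function('J')(z, M) = 0
Add(Mul(Function('J')(R, 888), Pow(-4964628, -1)), Mul(-2527499, Pow(Function('l')(502), -1))) = Add(Mul(0, Pow(-4964628, -1)), Mul(-2527499, Pow(Mul(2, 502), -1))) = Add(Mul(0, Rational(-1, 4964628)), Mul(-2527499, Pow(1004, -1))) = Add(0, Mul(-2527499, Rational(1, 1004))) = Add(0, Rational(-2527499, 1004)) = Rational(-2527499, 1004)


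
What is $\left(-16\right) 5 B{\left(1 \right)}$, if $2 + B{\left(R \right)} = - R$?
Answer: $240$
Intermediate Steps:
$B{\left(R \right)} = -2 - R$
$\left(-16\right) 5 B{\left(1 \right)} = \left(-16\right) 5 \left(-2 - 1\right) = - 80 \left(-2 - 1\right) = \left(-80\right) \left(-3\right) = 240$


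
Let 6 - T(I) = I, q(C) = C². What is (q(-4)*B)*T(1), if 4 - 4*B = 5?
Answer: -20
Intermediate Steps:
B = -¼ (B = 1 - ¼*5 = 1 - 5/4 = -¼ ≈ -0.25000)
T(I) = 6 - I
(q(-4)*B)*T(1) = ((-4)²*(-¼))*(6 - 1*1) = (16*(-¼))*(6 - 1) = -4*5 = -20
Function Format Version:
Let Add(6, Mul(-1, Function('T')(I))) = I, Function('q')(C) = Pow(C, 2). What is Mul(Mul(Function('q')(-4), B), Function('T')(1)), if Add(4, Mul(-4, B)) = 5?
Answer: -20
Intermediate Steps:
B = Rational(-1, 4) (B = Add(1, Mul(Rational(-1, 4), 5)) = Add(1, Rational(-5, 4)) = Rational(-1, 4) ≈ -0.25000)
Function('T')(I) = Add(6, Mul(-1, I))
Mul(Mul(Function('q')(-4), B), Function('T')(1)) = Mul(Mul(Pow(-4, 2), Rational(-1, 4)), Add(6, Mul(-1, 1))) = Mul(Mul(16, Rational(-1, 4)), Add(6, -1)) = Mul(-4, 5) = -20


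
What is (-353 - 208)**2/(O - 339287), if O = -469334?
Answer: -28611/73511 ≈ -0.38921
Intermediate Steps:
(-353 - 208)**2/(O - 339287) = (-353 - 208)**2/(-469334 - 339287) = (-561)**2/(-808621) = 314721*(-1/808621) = -28611/73511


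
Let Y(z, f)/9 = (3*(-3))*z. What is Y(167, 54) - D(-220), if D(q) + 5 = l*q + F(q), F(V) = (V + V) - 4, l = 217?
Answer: 34662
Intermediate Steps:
F(V) = -4 + 2*V (F(V) = 2*V - 4 = -4 + 2*V)
Y(z, f) = -81*z (Y(z, f) = 9*((3*(-3))*z) = 9*(-9*z) = -81*z)
D(q) = -9 + 219*q (D(q) = -5 + (217*q + (-4 + 2*q)) = -5 + (-4 + 219*q) = -9 + 219*q)
Y(167, 54) - D(-220) = -81*167 - (-9 + 219*(-220)) = -13527 - (-9 - 48180) = -13527 - 1*(-48189) = -13527 + 48189 = 34662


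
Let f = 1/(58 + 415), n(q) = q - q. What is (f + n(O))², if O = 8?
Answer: 1/223729 ≈ 4.4697e-6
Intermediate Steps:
n(q) = 0
f = 1/473 ≈ 0.0021142
(f + n(O))² = (1/473 + 0)² = (1/473)² = 1/223729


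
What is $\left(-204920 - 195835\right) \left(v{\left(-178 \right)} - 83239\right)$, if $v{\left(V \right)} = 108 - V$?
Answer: $33243829515$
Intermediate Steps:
$\left(-204920 - 195835\right) \left(v{\left(-178 \right)} - 83239\right) = \left(-204920 - 195835\right) \left(\left(108 - -178\right) - 83239\right) = - 400755 \left(\left(108 + 178\right) - 83239\right) = - 400755 \left(286 - 83239\right) = \left(-400755\right) \left(-82953\right) = 33243829515$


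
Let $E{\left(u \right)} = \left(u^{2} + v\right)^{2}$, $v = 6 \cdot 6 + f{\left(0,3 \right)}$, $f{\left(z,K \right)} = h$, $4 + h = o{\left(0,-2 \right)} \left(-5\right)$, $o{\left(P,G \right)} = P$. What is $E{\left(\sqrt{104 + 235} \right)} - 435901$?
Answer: $-298260$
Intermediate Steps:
$h = -4$ ($h = -4 + 0 \left(-5\right) = -4 + 0 = -4$)
$f{\left(z,K \right)} = -4$
$v = 32$ ($v = 6 \cdot 6 - 4 = 36 - 4 = 32$)
$E{\left(u \right)} = \left(32 + u^{2}\right)^{2}$ ($E{\left(u \right)} = \left(u^{2} + 32\right)^{2} = \left(32 + u^{2}\right)^{2}$)
$E{\left(\sqrt{104 + 235} \right)} - 435901 = \left(32 + \left(\sqrt{104 + 235}\right)^{2}\right)^{2} - 435901 = \left(32 + \left(\sqrt{339}\right)^{2}\right)^{2} - 435901 = \left(32 + 339\right)^{2} - 435901 = 371^{2} - 435901 = 137641 - 435901 = -298260$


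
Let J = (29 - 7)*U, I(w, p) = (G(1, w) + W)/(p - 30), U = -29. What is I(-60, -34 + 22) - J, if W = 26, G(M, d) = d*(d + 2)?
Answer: 11645/21 ≈ 554.52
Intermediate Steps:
G(M, d) = d*(2 + d)
I(w, p) = (26 + w*(2 + w))/(-30 + p) (I(w, p) = (w*(2 + w) + 26)/(p - 30) = (26 + w*(2 + w))/(-30 + p))
J = -638 (J = (29 - 7)*(-29) = 22*(-29) = -638)
I(-60, -34 + 22) - J = (26 - 60*(2 - 60))/(-30 + (-34 + 22)) - 1*(-638) = (26 - 60*(-58))/(-30 - 12) + 638 = (26 + 3480)/(-42) + 638 = -1/42*3506 + 638 = -1753/21 + 638 = 11645/21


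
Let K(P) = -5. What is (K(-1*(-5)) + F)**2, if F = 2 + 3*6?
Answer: 225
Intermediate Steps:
F = 20 (F = 2 + 18 = 20)
(K(-1*(-5)) + F)**2 = (-5 + 20)**2 = 15**2 = 225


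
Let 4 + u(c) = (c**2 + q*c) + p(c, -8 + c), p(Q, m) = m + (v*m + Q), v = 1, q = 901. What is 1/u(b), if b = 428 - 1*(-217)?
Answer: 1/999085 ≈ 1.0009e-6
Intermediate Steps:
p(Q, m) = Q + 2*m (p(Q, m) = m + (1*m + Q) = m + (m + Q) = m + (Q + m) = Q + 2*m)
b = 645 (b = 428 + 217 = 645)
u(c) = -20 + c**2 + 904*c (u(c) = -4 + ((c**2 + 901*c) + (c + 2*(-8 + c))) = -4 + ((c**2 + 901*c) + (c + (-16 + 2*c))) = -4 + ((c**2 + 901*c) + (-16 + 3*c)) = -4 + (-16 + c**2 + 904*c) = -20 + c**2 + 904*c)
1/u(b) = 1/(-20 + 645**2 + 904*645) = 1/(-20 + 416025 + 583080) = 1/999085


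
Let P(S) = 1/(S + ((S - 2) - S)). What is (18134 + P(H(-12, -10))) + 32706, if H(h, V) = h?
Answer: 711759/14 ≈ 50840.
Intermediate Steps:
P(S) = 1/(-2 + S) (P(S) = 1/(S + ((-2 + S) - S)) = 1/(S - 2) = 1/(-2 + S))
(18134 + P(H(-12, -10))) + 32706 = (18134 + 1/(-2 - 12)) + 32706 = (18134 + 1/(-14)) + 32706 = (18134 - 1/14) + 32706 = 253875/14 + 32706 = 711759/14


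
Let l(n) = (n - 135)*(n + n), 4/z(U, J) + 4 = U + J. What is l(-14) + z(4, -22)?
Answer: 45890/11 ≈ 4171.8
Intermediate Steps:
z(U, J) = 4/(-4 + J + U) (z(U, J) = 4/(-4 + (U + J)) = 4/(-4 + (J + U)) = 4/(-4 + J + U))
l(n) = 2*n*(-135 + n) (l(n) = (-135 + n)*(2*n) = 2*n*(-135 + n))
l(-14) + z(4, -22) = 2*(-14)*(-135 - 14) + 4/(-4 - 22 + 4) = 2*(-14)*(-149) + 4/(-22) = 4172 + 4*(-1/22) = 4172 - 2/11 = 45890/11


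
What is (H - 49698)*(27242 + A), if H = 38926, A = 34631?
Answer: -666495956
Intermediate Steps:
(H - 49698)*(27242 + A) = (38926 - 49698)*(27242 + 34631) = -10772*61873 = -666495956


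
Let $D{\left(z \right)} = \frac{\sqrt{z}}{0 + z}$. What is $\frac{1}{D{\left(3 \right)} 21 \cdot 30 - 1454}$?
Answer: $- \frac{727}{990908} - \frac{105 \sqrt{3}}{990908} \approx -0.0009172$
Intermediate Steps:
$D{\left(z \right)} = \frac{1}{\sqrt{z}}$ ($D{\left(z \right)} = \frac{\sqrt{z}}{z} = \frac{1}{\sqrt{z}}$)
$\frac{1}{D{\left(3 \right)} 21 \cdot 30 - 1454} = \frac{1}{\frac{1}{\sqrt{3}} \cdot 21 \cdot 30 - 1454} = \frac{1}{\frac{\sqrt{3}}{3} \cdot 21 \cdot 30 - 1454} = \frac{1}{7 \sqrt{3} \cdot 30 - 1454} = \frac{1}{210 \sqrt{3} - 1454} = \frac{1}{-1454 + 210 \sqrt{3}}$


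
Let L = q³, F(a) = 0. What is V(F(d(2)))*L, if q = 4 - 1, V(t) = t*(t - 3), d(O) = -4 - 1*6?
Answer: 0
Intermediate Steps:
d(O) = -10 (d(O) = -4 - 6 = -10)
V(t) = t*(-3 + t)
q = 3
L = 27 (L = 3³ = 27)
V(F(d(2)))*L = (0*(-3 + 0))*27 = (0*(-3))*27 = 0*27 = 0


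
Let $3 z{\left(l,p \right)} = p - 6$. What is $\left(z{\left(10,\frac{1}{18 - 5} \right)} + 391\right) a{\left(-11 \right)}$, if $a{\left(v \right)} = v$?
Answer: $- \frac{166892}{39} \approx -4279.3$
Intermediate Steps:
$z{\left(l,p \right)} = -2 + \frac{p}{3}$ ($z{\left(l,p \right)} = \frac{p - 6}{3} = \frac{-6 + p}{3} = -2 + \frac{p}{3}$)
$\left(z{\left(10,\frac{1}{18 - 5} \right)} + 391\right) a{\left(-11 \right)} = \left(\left(-2 + \frac{1}{3 \left(18 - 5\right)}\right) + 391\right) \left(-11\right) = \left(\left(-2 + \frac{1}{3 \cdot 13}\right) + 391\right) \left(-11\right) = \left(\left(-2 + \frac{1}{3} \cdot \frac{1}{13}\right) + 391\right) \left(-11\right) = \left(\left(-2 + \frac{1}{39}\right) + 391\right) \left(-11\right) = \left(- \frac{77}{39} + 391\right) \left(-11\right) = \frac{15172}{39} \left(-11\right) = - \frac{166892}{39}$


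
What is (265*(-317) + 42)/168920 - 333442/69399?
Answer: -62151970877/11722879080 ≈ -5.3018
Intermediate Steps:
(265*(-317) + 42)/168920 - 333442/69399 = (-84005 + 42)*(1/168920) - 333442*1/69399 = -83963*1/168920 - 333442/69399 = -83963/168920 - 333442/69399 = -62151970877/11722879080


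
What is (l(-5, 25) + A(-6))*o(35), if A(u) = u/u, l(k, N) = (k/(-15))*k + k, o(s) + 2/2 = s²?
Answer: -6936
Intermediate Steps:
o(s) = -1 + s²
l(k, N) = k - k²/15 (l(k, N) = (k*(-1/15))*k + k = (-k/15)*k + k = -k²/15 + k = k - k²/15)
A(u) = 1
(l(-5, 25) + A(-6))*o(35) = ((1/15)*(-5)*(15 - 1*(-5)) + 1)*(-1 + 35²) = ((1/15)*(-5)*(15 + 5) + 1)*(-1 + 1225) = ((1/15)*(-5)*20 + 1)*1224 = (-20/3 + 1)*1224 = -17/3*1224 = -6936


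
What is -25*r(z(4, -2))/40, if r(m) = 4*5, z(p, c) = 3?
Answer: -25/2 ≈ -12.500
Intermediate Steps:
r(m) = 20
-25*r(z(4, -2))/40 = -25*20/40 = -500*1/40 = -25/2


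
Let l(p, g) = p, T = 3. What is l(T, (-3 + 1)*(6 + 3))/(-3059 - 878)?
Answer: -3/3937 ≈ -0.00076200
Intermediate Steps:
l(T, (-3 + 1)*(6 + 3))/(-3059 - 878) = 3/(-3059 - 878) = 3/(-3937) = 3*(-1/3937) = -3/3937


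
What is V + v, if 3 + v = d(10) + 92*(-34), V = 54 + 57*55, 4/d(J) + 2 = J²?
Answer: 2844/49 ≈ 58.041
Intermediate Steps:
d(J) = 4/(-2 + J²)
V = 3189 (V = 54 + 3135 = 3189)
v = -153417/49 (v = -3 + (4/(-2 + 10²) + 92*(-34)) = -3 + (4/(-2 + 100) - 3128) = -3 + (4/98 - 3128) = -3 + (4*(1/98) - 3128) = -3 + (2/49 - 3128) = -3 - 153270/49 = -153417/49 ≈ -3131.0)
V + v = 3189 - 153417/49 = 2844/49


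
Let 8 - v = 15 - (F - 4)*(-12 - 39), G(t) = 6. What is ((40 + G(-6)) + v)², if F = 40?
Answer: 3229209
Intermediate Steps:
v = -1843 (v = 8 - (15 - (40 - 4)*(-12 - 39)) = 8 - (15 - 36*(-51)) = 8 - (15 - 1*(-1836)) = 8 - (15 + 1836) = 8 - 1*1851 = 8 - 1851 = -1843)
((40 + G(-6)) + v)² = ((40 + 6) - 1843)² = (46 - 1843)² = (-1797)² = 3229209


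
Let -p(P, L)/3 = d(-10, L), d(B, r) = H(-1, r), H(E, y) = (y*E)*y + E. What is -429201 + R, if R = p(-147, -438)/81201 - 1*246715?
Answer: -18294826527/27067 ≈ -6.7591e+5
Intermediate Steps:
H(E, y) = E + E*y² (H(E, y) = (E*y)*y + E = E*y² + E = E + E*y²)
d(B, r) = -1 - r² (d(B, r) = -(1 + r²) = -1 - r²)
p(P, L) = 3 + 3*L² (p(P, L) = -3*(-1 - L²) = 3 + 3*L²)
R = -6677643060/27067 (R = (3 + 3*(-438)²)/81201 - 1*246715 = (3 + 3*191844)*(1/81201) - 246715 = (3 + 575532)*(1/81201) - 246715 = 575535*(1/81201) - 246715 = 191845/27067 - 246715 = -6677643060/27067 ≈ -2.4671e+5)
-429201 + R = -429201 - 6677643060/27067 = -18294826527/27067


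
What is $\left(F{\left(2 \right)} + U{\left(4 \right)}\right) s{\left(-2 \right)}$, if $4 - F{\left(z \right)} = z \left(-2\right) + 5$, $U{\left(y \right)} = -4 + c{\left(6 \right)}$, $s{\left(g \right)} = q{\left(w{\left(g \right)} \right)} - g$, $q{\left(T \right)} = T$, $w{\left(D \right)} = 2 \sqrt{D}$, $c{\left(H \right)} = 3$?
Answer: $4 + 4 i \sqrt{2} \approx 4.0 + 5.6569 i$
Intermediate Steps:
$s{\left(g \right)} = - g + 2 \sqrt{g}$ ($s{\left(g \right)} = 2 \sqrt{g} - g = - g + 2 \sqrt{g}$)
$U{\left(y \right)} = -1$ ($U{\left(y \right)} = -4 + 3 = -1$)
$F{\left(z \right)} = -1 + 2 z$ ($F{\left(z \right)} = 4 - \left(z \left(-2\right) + 5\right) = 4 - \left(- 2 z + 5\right) = 4 - \left(5 - 2 z\right) = 4 + \left(-5 + 2 z\right) = -1 + 2 z$)
$\left(F{\left(2 \right)} + U{\left(4 \right)}\right) s{\left(-2 \right)} = \left(\left(-1 + 2 \cdot 2\right) - 1\right) \left(\left(-1\right) \left(-2\right) + 2 \sqrt{-2}\right) = \left(\left(-1 + 4\right) - 1\right) \left(2 + 2 i \sqrt{2}\right) = \left(3 - 1\right) \left(2 + 2 i \sqrt{2}\right) = 2 \left(2 + 2 i \sqrt{2}\right) = 4 + 4 i \sqrt{2}$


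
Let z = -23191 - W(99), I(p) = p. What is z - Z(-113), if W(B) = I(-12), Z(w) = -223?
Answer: -22956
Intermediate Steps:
W(B) = -12
z = -23179 (z = -23191 - 1*(-12) = -23191 + 12 = -23179)
z - Z(-113) = -23179 - 1*(-223) = -23179 + 223 = -22956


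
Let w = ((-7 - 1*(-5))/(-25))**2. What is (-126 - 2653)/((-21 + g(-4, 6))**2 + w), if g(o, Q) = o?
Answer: -1736875/390629 ≈ -4.4464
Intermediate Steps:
w = 4/625 (w = ((-7 + 5)*(-1/25))**2 = (-2*(-1/25))**2 = (2/25)**2 = 4/625 ≈ 0.0064000)
(-126 - 2653)/((-21 + g(-4, 6))**2 + w) = (-126 - 2653)/((-21 - 4)**2 + 4/625) = -2779/((-25)**2 + 4/625) = -2779/(625 + 4/625) = -2779/390629/625 = -2779*625/390629 = -1736875/390629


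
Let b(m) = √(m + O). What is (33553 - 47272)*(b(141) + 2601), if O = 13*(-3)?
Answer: -35683119 - 13719*√102 ≈ -3.5822e+7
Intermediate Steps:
O = -39
b(m) = √(-39 + m) (b(m) = √(m - 39) = √(-39 + m))
(33553 - 47272)*(b(141) + 2601) = (33553 - 47272)*(√(-39 + 141) + 2601) = -13719*(√102 + 2601) = -13719*(2601 + √102) = -35683119 - 13719*√102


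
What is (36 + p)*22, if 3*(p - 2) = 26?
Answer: 3080/3 ≈ 1026.7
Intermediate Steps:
p = 32/3 (p = 2 + (⅓)*26 = 2 + 26/3 = 32/3 ≈ 10.667)
(36 + p)*22 = (36 + 32/3)*22 = (140/3)*22 = 3080/3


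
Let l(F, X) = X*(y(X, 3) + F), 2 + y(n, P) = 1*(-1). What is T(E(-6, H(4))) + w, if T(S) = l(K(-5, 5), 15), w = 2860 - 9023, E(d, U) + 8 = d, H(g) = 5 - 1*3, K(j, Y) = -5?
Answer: -6283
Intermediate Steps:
H(g) = 2 (H(g) = 5 - 3 = 2)
E(d, U) = -8 + d
w = -6163
y(n, P) = -3 (y(n, P) = -2 + 1*(-1) = -2 - 1 = -3)
l(F, X) = X*(-3 + F)
T(S) = -120 (T(S) = 15*(-3 - 5) = 15*(-8) = -120)
T(E(-6, H(4))) + w = -120 - 6163 = -6283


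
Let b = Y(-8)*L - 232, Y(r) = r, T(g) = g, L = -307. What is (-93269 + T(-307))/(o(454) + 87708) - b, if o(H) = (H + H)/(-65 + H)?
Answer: -9489721093/4264915 ≈ -2225.1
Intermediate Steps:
o(H) = 2*H/(-65 + H) (o(H) = (2*H)/(-65 + H) = 2*H/(-65 + H))
b = 2224 (b = -8*(-307) - 232 = 2456 - 232 = 2224)
(-93269 + T(-307))/(o(454) + 87708) - b = (-93269 - 307)/(2*454/(-65 + 454) + 87708) - 1*2224 = -93576/(2*454/389 + 87708) - 2224 = -93576/(2*454*(1/389) + 87708) - 2224 = -93576/(908/389 + 87708) - 2224 = -93576/34119320/389 - 2224 = -93576*389/34119320 - 2224 = -4550133/4264915 - 2224 = -9489721093/4264915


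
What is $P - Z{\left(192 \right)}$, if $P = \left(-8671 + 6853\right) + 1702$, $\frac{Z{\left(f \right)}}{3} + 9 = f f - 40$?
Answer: $-110561$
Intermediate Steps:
$Z{\left(f \right)} = -147 + 3 f^{2}$ ($Z{\left(f \right)} = -27 + 3 \left(f f - 40\right) = -27 + 3 \left(f^{2} - 40\right) = -27 + 3 \left(-40 + f^{2}\right) = -27 + \left(-120 + 3 f^{2}\right) = -147 + 3 f^{2}$)
$P = -116$ ($P = -1818 + 1702 = -116$)
$P - Z{\left(192 \right)} = -116 - \left(-147 + 3 \cdot 192^{2}\right) = -116 - \left(-147 + 3 \cdot 36864\right) = -116 - \left(-147 + 110592\right) = -116 - 110445 = -110561$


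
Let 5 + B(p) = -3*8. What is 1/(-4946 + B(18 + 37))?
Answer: -1/4975 ≈ -0.00020101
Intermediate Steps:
B(p) = -29 (B(p) = -5 - 3*8 = -5 - 24 = -29)
1/(-4946 + B(18 + 37)) = 1/(-4946 - 29) = 1/(-4975) = -1/4975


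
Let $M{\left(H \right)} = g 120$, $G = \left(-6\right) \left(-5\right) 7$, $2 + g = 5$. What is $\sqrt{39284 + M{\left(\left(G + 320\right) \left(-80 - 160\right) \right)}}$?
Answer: $2 \sqrt{9911} \approx 199.11$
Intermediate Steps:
$g = 3$ ($g = -2 + 5 = 3$)
$G = 210$ ($G = 30 \cdot 7 = 210$)
$M{\left(H \right)} = 360$ ($M{\left(H \right)} = 3 \cdot 120 = 360$)
$\sqrt{39284 + M{\left(\left(G + 320\right) \left(-80 - 160\right) \right)}} = \sqrt{39284 + 360} = \sqrt{39644} = 2 \sqrt{9911}$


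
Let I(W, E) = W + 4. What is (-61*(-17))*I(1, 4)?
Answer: 5185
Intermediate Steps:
I(W, E) = 4 + W
(-61*(-17))*I(1, 4) = (-61*(-17))*(4 + 1) = 1037*5 = 5185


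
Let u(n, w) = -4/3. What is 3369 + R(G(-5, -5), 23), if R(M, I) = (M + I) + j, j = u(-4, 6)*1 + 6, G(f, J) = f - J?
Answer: 10190/3 ≈ 3396.7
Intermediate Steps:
u(n, w) = -4/3 (u(n, w) = -4*⅓ = -4/3)
j = 14/3 (j = -4/3*1 + 6 = -4/3 + 6 = 14/3 ≈ 4.6667)
R(M, I) = 14/3 + I + M (R(M, I) = (M + I) + 14/3 = (I + M) + 14/3 = 14/3 + I + M)
3369 + R(G(-5, -5), 23) = 3369 + (14/3 + 23 + (-5 - 1*(-5))) = 3369 + (14/3 + 23 + (-5 + 5)) = 3369 + (14/3 + 23 + 0) = 3369 + 83/3 = 10190/3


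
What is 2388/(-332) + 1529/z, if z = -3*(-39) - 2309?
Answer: -1435531/181936 ≈ -7.8903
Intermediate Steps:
z = -2192 (z = 117 - 2309 = -2192)
2388/(-332) + 1529/z = 2388/(-332) + 1529/(-2192) = 2388*(-1/332) + 1529*(-1/2192) = -597/83 - 1529/2192 = -1435531/181936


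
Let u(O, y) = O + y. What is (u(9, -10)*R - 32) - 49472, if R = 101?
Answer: -49605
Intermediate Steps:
(u(9, -10)*R - 32) - 49472 = ((9 - 10)*101 - 32) - 49472 = (-1*101 - 32) - 49472 = (-101 - 32) - 49472 = -133 - 49472 = -49605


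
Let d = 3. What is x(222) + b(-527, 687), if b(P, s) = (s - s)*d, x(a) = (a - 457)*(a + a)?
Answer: -104340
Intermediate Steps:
x(a) = 2*a*(-457 + a) (x(a) = (-457 + a)*(2*a) = 2*a*(-457 + a))
b(P, s) = 0 (b(P, s) = (s - s)*3 = 0*3 = 0)
x(222) + b(-527, 687) = 2*222*(-457 + 222) + 0 = 2*222*(-235) + 0 = -104340 + 0 = -104340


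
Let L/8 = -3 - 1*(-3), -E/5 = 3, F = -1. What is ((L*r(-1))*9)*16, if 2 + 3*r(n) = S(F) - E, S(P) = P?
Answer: 0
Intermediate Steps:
E = -15 (E = -5*3 = -15)
L = 0 (L = 8*(-3 - 1*(-3)) = 8*(-3 + 3) = 8*0 = 0)
r(n) = 4 (r(n) = -⅔ + (-1 - 1*(-15))/3 = -⅔ + (-1 + 15)/3 = -⅔ + (⅓)*14 = -⅔ + 14/3 = 4)
((L*r(-1))*9)*16 = ((0*4)*9)*16 = (0*9)*16 = 0*16 = 0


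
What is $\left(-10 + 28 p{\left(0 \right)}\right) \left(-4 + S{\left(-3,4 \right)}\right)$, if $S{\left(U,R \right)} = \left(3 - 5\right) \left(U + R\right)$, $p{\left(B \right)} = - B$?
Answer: $60$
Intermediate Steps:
$S{\left(U,R \right)} = - 2 R - 2 U$ ($S{\left(U,R \right)} = - 2 \left(R + U\right) = - 2 R - 2 U$)
$\left(-10 + 28 p{\left(0 \right)}\right) \left(-4 + S{\left(-3,4 \right)}\right) = \left(-10 + 28 \left(\left(-1\right) 0\right)\right) \left(-4 - 2\right) = \left(-10 + 28 \cdot 0\right) \left(-4 + \left(-8 + 6\right)\right) = \left(-10 + 0\right) \left(-4 - 2\right) = \left(-10\right) \left(-6\right) = 60$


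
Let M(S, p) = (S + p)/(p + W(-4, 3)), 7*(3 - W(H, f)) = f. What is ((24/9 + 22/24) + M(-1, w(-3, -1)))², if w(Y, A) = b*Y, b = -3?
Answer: 1918225/104976 ≈ 18.273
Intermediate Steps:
W(H, f) = 3 - f/7
w(Y, A) = -3*Y
M(S, p) = (S + p)/(18/7 + p) (M(S, p) = (S + p)/(p + (3 - ⅐*3)) = (S + p)/(p + (3 - 3/7)) = (S + p)/(p + 18/7) = (S + p)/(18/7 + p))
((24/9 + 22/24) + M(-1, w(-3, -1)))² = ((24/9 + 22/24) + 7*(-1 - 3*(-3))/(18 + 7*(-3*(-3))))² = ((24*(⅑) + 22*(1/24)) + 7*(-1 + 9)/(18 + 7*9))² = ((8/3 + 11/12) + 7*8/(18 + 63))² = (43/12 + 7*8/81)² = (43/12 + 7*(1/81)*8)² = (43/12 + 56/81)² = (1385/324)² = 1918225/104976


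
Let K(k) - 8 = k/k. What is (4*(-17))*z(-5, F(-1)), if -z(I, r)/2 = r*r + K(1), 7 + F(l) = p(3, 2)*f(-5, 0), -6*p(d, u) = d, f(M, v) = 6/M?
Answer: 169864/25 ≈ 6794.6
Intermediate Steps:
K(k) = 9 (K(k) = 8 + k/k = 8 + 1 = 9)
p(d, u) = -d/6
F(l) = -32/5 (F(l) = -7 + (-⅙*3)*(6/(-5)) = -7 - 3*(-1)/5 = -7 - ½*(-6/5) = -7 + ⅗ = -32/5)
z(I, r) = -18 - 2*r² (z(I, r) = -2*(r*r + 9) = -2*(r² + 9) = -2*(9 + r²) = -18 - 2*r²)
(4*(-17))*z(-5, F(-1)) = (4*(-17))*(-18 - 2*(-32/5)²) = -68*(-18 - 2*1024/25) = -68*(-18 - 2048/25) = -68*(-2498/25) = 169864/25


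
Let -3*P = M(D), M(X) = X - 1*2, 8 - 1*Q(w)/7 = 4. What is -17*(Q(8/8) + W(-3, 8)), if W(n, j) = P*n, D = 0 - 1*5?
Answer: -357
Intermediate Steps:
D = -5 (D = 0 - 5 = -5)
Q(w) = 28 (Q(w) = 56 - 7*4 = 56 - 28 = 28)
M(X) = -2 + X (M(X) = X - 2 = -2 + X)
P = 7/3 (P = -(-2 - 5)/3 = -⅓*(-7) = 7/3 ≈ 2.3333)
W(n, j) = 7*n/3
-17*(Q(8/8) + W(-3, 8)) = -17*(28 + (7/3)*(-3)) = -17*(28 - 7) = -17*21 = -357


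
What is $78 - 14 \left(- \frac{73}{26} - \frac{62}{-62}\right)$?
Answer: $\frac{1343}{13} \approx 103.31$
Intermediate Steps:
$78 - 14 \left(- \frac{73}{26} - \frac{62}{-62}\right) = 78 - 14 \left(\left(-73\right) \frac{1}{26} - -1\right) = 78 - 14 \left(- \frac{73}{26} + 1\right) = 78 - - \frac{329}{13} = 78 + \frac{329}{13} = \frac{1343}{13}$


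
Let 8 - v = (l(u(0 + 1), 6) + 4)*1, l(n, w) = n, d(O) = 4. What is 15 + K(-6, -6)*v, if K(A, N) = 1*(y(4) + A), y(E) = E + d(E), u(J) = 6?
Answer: 11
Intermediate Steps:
y(E) = 4 + E (y(E) = E + 4 = 4 + E)
v = -2 (v = 8 - (6 + 4) = 8 - 10 = -2)
K(A, N) = 8 + A (K(A, N) = 1*((4 + 4) + A) = 1*(8 + A) = 8 + A)
15 + K(-6, -6)*v = 15 + (8 - 6)*(-2) = 15 + 2*(-2) = 15 - 4 = 11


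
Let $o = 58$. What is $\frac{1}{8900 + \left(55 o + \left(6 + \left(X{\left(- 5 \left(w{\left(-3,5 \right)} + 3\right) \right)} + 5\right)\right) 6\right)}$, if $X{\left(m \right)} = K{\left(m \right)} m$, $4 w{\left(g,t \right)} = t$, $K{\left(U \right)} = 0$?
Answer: $\frac{1}{12156} \approx 8.2264 \cdot 10^{-5}$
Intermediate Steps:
$w{\left(g,t \right)} = \frac{t}{4}$
$X{\left(m \right)} = 0$ ($X{\left(m \right)} = 0 m = 0$)
$\frac{1}{8900 + \left(55 o + \left(6 + \left(X{\left(- 5 \left(w{\left(-3,5 \right)} + 3\right) \right)} + 5\right)\right) 6\right)} = \frac{1}{8900 + \left(55 \cdot 58 + \left(6 + \left(0 + 5\right)\right) 6\right)} = \frac{1}{8900 + \left(3190 + \left(6 + 5\right) 6\right)} = \frac{1}{8900 + \left(3190 + 11 \cdot 6\right)} = \frac{1}{8900 + \left(3190 + 66\right)} = \frac{1}{8900 + 3256} = \frac{1}{12156}$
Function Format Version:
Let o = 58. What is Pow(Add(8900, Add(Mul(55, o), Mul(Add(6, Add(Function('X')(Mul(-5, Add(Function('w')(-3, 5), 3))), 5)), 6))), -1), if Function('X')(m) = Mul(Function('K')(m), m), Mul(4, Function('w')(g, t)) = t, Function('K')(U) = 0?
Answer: Rational(1, 12156) ≈ 8.2264e-5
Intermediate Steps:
Function('w')(g, t) = Mul(Rational(1, 4), t)
Function('X')(m) = 0 (Function('X')(m) = Mul(0, m) = 0)
Pow(Add(8900, Add(Mul(55, o), Mul(Add(6, Add(Function('X')(Mul(-5, Add(Function('w')(-3, 5), 3))), 5)), 6))), -1) = Pow(Add(8900, Add(Mul(55, 58), Mul(Add(6, Add(0, 5)), 6))), -1) = Pow(Add(8900, Add(3190, Mul(Add(6, 5), 6))), -1) = Pow(Add(8900, Add(3190, Mul(11, 6))), -1) = Pow(Add(8900, Add(3190, 66)), -1) = Pow(Add(8900, 3256), -1) = Pow(12156, -1) = Rational(1, 12156)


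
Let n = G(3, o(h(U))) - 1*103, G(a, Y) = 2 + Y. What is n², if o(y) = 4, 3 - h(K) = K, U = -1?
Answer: 9409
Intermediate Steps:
h(K) = 3 - K
n = -97 (n = (2 + 4) - 1*103 = 6 - 103 = -97)
n² = (-97)² = 9409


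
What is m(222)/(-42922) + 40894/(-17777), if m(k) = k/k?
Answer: -1755270045/763024394 ≈ -2.3004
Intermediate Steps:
m(k) = 1
m(222)/(-42922) + 40894/(-17777) = 1/(-42922) + 40894/(-17777) = 1*(-1/42922) + 40894*(-1/17777) = -1/42922 - 40894/17777 = -1755270045/763024394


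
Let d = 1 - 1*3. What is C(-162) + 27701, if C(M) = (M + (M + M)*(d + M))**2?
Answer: 2806272377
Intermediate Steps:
d = -2 (d = 1 - 3 = -2)
C(M) = (M + 2*M*(-2 + M))**2 (C(M) = (M + (M + M)*(-2 + M))**2 = (M + (2*M)*(-2 + M))**2 = (M + 2*M*(-2 + M))**2)
C(-162) + 27701 = (-162)**2*(-3 + 2*(-162))**2 + 27701 = 26244*(-3 - 324)**2 + 27701 = 26244*(-327)**2 + 27701 = 26244*106929 + 27701 = 2806244676 + 27701 = 2806272377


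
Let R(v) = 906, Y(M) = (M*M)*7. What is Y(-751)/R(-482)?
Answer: 3948007/906 ≈ 4357.6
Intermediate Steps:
Y(M) = 7*M² (Y(M) = M²*7 = 7*M²)
Y(-751)/R(-482) = (7*(-751)²)/906 = (7*564001)*(1/906) = 3948007*(1/906) = 3948007/906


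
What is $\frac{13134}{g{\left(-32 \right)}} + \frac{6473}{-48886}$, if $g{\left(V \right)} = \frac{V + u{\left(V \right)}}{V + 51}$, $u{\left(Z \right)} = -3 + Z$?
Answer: $- \frac{12199739447}{3275362} \approx -3724.7$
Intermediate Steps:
$g{\left(V \right)} = \frac{-3 + 2 V}{51 + V}$ ($g{\left(V \right)} = \frac{V + \left(-3 + V\right)}{V + 51} = \frac{-3 + 2 V}{51 + V}$)
$\frac{13134}{g{\left(-32 \right)}} + \frac{6473}{-48886} = \frac{13134}{\frac{1}{51 - 32} \left(-3 + 2 \left(-32\right)\right)} + \frac{6473}{-48886} = \frac{13134}{\frac{1}{19} \left(-3 - 64\right)} + 6473 \left(- \frac{1}{48886}\right) = \frac{13134}{\frac{1}{19} \left(-67\right)} - \frac{6473}{48886} = \frac{13134}{- \frac{67}{19}} - \frac{6473}{48886} = 13134 \left(- \frac{19}{67}\right) - \frac{6473}{48886} = - \frac{249546}{67} - \frac{6473}{48886} = - \frac{12199739447}{3275362}$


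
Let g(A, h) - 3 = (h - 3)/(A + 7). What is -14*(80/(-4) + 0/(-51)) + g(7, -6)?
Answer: 3953/14 ≈ 282.36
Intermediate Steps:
g(A, h) = 3 + (-3 + h)/(7 + A) (g(A, h) = 3 + (h - 3)/(A + 7) = 3 + (-3 + h)/(7 + A))
-14*(80/(-4) + 0/(-51)) + g(7, -6) = -14*(80/(-4) + 0/(-51)) + (18 - 6 + 3*7)/(7 + 7) = -14*(80*(-¼) + 0*(-1/51)) + (18 - 6 + 21)/14 = -14*(-20 + 0) + (1/14)*33 = -14*(-20) + 33/14 = 280 + 33/14 = 3953/14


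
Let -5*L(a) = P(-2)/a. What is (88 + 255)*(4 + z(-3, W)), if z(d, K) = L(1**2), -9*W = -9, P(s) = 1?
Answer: 6517/5 ≈ 1303.4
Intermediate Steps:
L(a) = -1/(5*a)
W = 1 (W = -1/9*(-9) = 1)
z(d, K) = -1/5 (z(d, K) = -1/(5*(1**2)) = -1/5/1 = -1/5*1 = -1/5)
(88 + 255)*(4 + z(-3, W)) = (88 + 255)*(4 - 1/5) = 343*(19/5) = 6517/5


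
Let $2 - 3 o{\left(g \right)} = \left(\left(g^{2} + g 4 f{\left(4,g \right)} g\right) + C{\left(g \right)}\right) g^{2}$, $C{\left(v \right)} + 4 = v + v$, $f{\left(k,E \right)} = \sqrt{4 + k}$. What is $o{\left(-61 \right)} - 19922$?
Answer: $- \frac{13436759}{3} - \frac{110766728 \sqrt{2}}{3} \approx -5.6695 \cdot 10^{7}$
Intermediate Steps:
$C{\left(v \right)} = -4 + 2 v$ ($C{\left(v \right)} = -4 + \left(v + v\right) = -4 + 2 v$)
$o{\left(g \right)} = \frac{2}{3} - \frac{g^{2} \left(-4 + g^{2} + 2 g + 8 \sqrt{2} g^{2}\right)}{3}$ ($o{\left(g \right)} = \frac{2}{3} - \frac{\left(\left(g^{2} + g 4 \sqrt{4 + 4} g\right) + \left(-4 + 2 g\right)\right) g^{2}}{3} = \frac{2}{3} - \frac{\left(\left(g^{2} + 4 g \sqrt{8} g\right) + \left(-4 + 2 g\right)\right) g^{2}}{3} = \frac{2}{3} - \frac{\left(\left(g^{2} + 4 g 2 \sqrt{2} g\right) + \left(-4 + 2 g\right)\right) g^{2}}{3} = \frac{2}{3} - \frac{\left(\left(g^{2} + 8 g \sqrt{2} g\right) + \left(-4 + 2 g\right)\right) g^{2}}{3} = \frac{2}{3} - \frac{\left(\left(g^{2} + 8 \sqrt{2} g^{2}\right) + \left(-4 + 2 g\right)\right) g^{2}}{3} = \frac{2}{3} - \frac{\left(-4 + g^{2} + 2 g + 8 \sqrt{2} g^{2}\right) g^{2}}{3} = \frac{2}{3} - \frac{g^{2} \left(-4 + g^{2} + 2 g + 8 \sqrt{2} g^{2}\right)}{3}$)
$o{\left(-61 \right)} - 19922 = \left(\frac{2}{3} - \frac{\left(-61\right)^{4}}{3} - \frac{8 \sqrt{2} \left(-61\right)^{4}}{3} + \frac{2 \left(-61\right)^{2} \left(2 - -61\right)}{3}\right) - 19922 = \left(\frac{2}{3} - \frac{13845841}{3} - \frac{8}{3} \sqrt{2} \cdot 13845841 + \frac{2}{3} \cdot 3721 \left(2 + 61\right)\right) - 19922 = \left(\frac{2}{3} - \frac{13845841}{3} - \frac{110766728 \sqrt{2}}{3} + \frac{2}{3} \cdot 3721 \cdot 63\right) - 19922 = \left(\frac{2}{3} - \frac{13845841}{3} - \frac{110766728 \sqrt{2}}{3} + 156282\right) - 19922 = \left(- \frac{13376993}{3} - \frac{110766728 \sqrt{2}}{3}\right) - 19922 = - \frac{13436759}{3} - \frac{110766728 \sqrt{2}}{3}$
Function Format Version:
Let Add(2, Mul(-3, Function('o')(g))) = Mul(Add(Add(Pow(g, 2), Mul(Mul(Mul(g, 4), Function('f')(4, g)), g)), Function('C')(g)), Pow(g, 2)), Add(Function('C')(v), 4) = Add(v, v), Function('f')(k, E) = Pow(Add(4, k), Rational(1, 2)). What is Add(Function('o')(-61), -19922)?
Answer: Add(Rational(-13436759, 3), Mul(Rational(-110766728, 3), Pow(2, Rational(1, 2)))) ≈ -5.6695e+7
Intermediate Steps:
Function('C')(v) = Add(-4, Mul(2, v)) (Function('C')(v) = Add(-4, Add(v, v)) = Add(-4, Mul(2, v)))
Function('o')(g) = Add(Rational(2, 3), Mul(Rational(-1, 3), Pow(g, 2), Add(-4, Pow(g, 2), Mul(2, g), Mul(8, Pow(2, Rational(1, 2)), Pow(g, 2))))) (Function('o')(g) = Add(Rational(2, 3), Mul(Rational(-1, 3), Mul(Add(Add(Pow(g, 2), Mul(Mul(Mul(g, 4), Pow(Add(4, 4), Rational(1, 2))), g)), Add(-4, Mul(2, g))), Pow(g, 2)))) = Add(Rational(2, 3), Mul(Rational(-1, 3), Mul(Add(Add(Pow(g, 2), Mul(Mul(Mul(4, g), Pow(8, Rational(1, 2))), g)), Add(-4, Mul(2, g))), Pow(g, 2)))) = Add(Rational(2, 3), Mul(Rational(-1, 3), Mul(Add(Add(Pow(g, 2), Mul(Mul(Mul(4, g), Mul(2, Pow(2, Rational(1, 2)))), g)), Add(-4, Mul(2, g))), Pow(g, 2)))) = Add(Rational(2, 3), Mul(Rational(-1, 3), Mul(Add(Add(Pow(g, 2), Mul(Mul(8, g, Pow(2, Rational(1, 2))), g)), Add(-4, Mul(2, g))), Pow(g, 2)))) = Add(Rational(2, 3), Mul(Rational(-1, 3), Mul(Add(Add(Pow(g, 2), Mul(8, Pow(2, Rational(1, 2)), Pow(g, 2))), Add(-4, Mul(2, g))), Pow(g, 2)))) = Add(Rational(2, 3), Mul(Rational(-1, 3), Mul(Add(-4, Pow(g, 2), Mul(2, g), Mul(8, Pow(2, Rational(1, 2)), Pow(g, 2))), Pow(g, 2)))) = Add(Rational(2, 3), Mul(Rational(-1, 3), Mul(Pow(g, 2), Add(-4, Pow(g, 2), Mul(2, g), Mul(8, Pow(2, Rational(1, 2)), Pow(g, 2)))))) = Add(Rational(2, 3), Mul(Rational(-1, 3), Pow(g, 2), Add(-4, Pow(g, 2), Mul(2, g), Mul(8, Pow(2, Rational(1, 2)), Pow(g, 2))))))
Add(Function('o')(-61), -19922) = Add(Add(Rational(2, 3), Mul(Rational(-1, 3), Pow(-61, 4)), Mul(Rational(-8, 3), Pow(2, Rational(1, 2)), Pow(-61, 4)), Mul(Rational(2, 3), Pow(-61, 2), Add(2, Mul(-1, -61)))), -19922) = Add(Add(Rational(2, 3), Mul(Rational(-1, 3), 13845841), Mul(Rational(-8, 3), Pow(2, Rational(1, 2)), 13845841), Mul(Rational(2, 3), 3721, Add(2, 61))), -19922) = Add(Add(Rational(2, 3), Rational(-13845841, 3), Mul(Rational(-110766728, 3), Pow(2, Rational(1, 2))), Mul(Rational(2, 3), 3721, 63)), -19922) = Add(Add(Rational(2, 3), Rational(-13845841, 3), Mul(Rational(-110766728, 3), Pow(2, Rational(1, 2))), 156282), -19922) = Add(Add(Rational(-13376993, 3), Mul(Rational(-110766728, 3), Pow(2, Rational(1, 2)))), -19922) = Add(Rational(-13436759, 3), Mul(Rational(-110766728, 3), Pow(2, Rational(1, 2))))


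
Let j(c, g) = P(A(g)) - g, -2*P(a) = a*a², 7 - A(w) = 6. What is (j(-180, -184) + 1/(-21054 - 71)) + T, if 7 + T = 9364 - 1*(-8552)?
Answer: 764408123/42250 ≈ 18093.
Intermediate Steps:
A(w) = 1 (A(w) = 7 - 1*6 = 7 - 6 = 1)
P(a) = -a³/2 (P(a) = -a*a²/2 = -a³/2)
j(c, g) = -½ - g (j(c, g) = -½*1³ - g = -½*1 - g = -½ - g)
T = 17909 (T = -7 + (9364 - 1*(-8552)) = -7 + (9364 + 8552) = -7 + 17916 = 17909)
(j(-180, -184) + 1/(-21054 - 71)) + T = ((-½ - 1*(-184)) + 1/(-21054 - 71)) + 17909 = ((-½ + 184) + 1/(-21125)) + 17909 = (367/2 - 1/21125) + 17909 = 7752873/42250 + 17909 = 764408123/42250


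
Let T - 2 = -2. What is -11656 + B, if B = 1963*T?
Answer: -11656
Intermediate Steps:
T = 0 (T = 2 - 2 = 0)
B = 0 (B = 1963*0 = 0)
-11656 + B = -11656 + 0 = -11656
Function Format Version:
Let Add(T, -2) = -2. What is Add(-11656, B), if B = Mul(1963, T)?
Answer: -11656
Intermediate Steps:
T = 0 (T = Add(2, -2) = 0)
B = 0 (B = Mul(1963, 0) = 0)
Add(-11656, B) = Add(-11656, 0) = -11656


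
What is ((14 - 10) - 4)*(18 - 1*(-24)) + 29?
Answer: 29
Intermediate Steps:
((14 - 10) - 4)*(18 - 1*(-24)) + 29 = (4 - 4)*(18 + 24) + 29 = 0*42 + 29 = 0 + 29 = 29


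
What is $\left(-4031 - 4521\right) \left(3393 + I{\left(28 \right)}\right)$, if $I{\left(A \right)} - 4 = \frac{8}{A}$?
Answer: $- \frac{203375112}{7} \approx -2.9054 \cdot 10^{7}$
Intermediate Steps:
$I{\left(A \right)} = 4 + \frac{8}{A}$
$\left(-4031 - 4521\right) \left(3393 + I{\left(28 \right)}\right) = \left(-4031 - 4521\right) \left(3393 + \left(4 + \frac{8}{28}\right)\right) = - 8552 \left(3393 + \left(4 + 8 \cdot \frac{1}{28}\right)\right) = - 8552 \left(3393 + \left(4 + \frac{2}{7}\right)\right) = - 8552 \left(3393 + \frac{30}{7}\right) = \left(-8552\right) \frac{23781}{7} = - \frac{203375112}{7}$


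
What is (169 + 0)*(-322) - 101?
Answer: -54519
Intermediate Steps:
(169 + 0)*(-322) - 101 = 169*(-322) - 101 = -54418 - 101 = -54519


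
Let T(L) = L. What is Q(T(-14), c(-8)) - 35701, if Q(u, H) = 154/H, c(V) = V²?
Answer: -1142355/32 ≈ -35699.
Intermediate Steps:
Q(T(-14), c(-8)) - 35701 = 154/((-8)²) - 35701 = 154/64 - 35701 = 154*(1/64) - 35701 = 77/32 - 35701 = -1142355/32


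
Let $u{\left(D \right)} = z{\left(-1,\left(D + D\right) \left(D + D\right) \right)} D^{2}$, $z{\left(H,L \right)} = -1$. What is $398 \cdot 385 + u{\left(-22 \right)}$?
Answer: $152746$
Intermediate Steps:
$u{\left(D \right)} = - D^{2}$
$398 \cdot 385 + u{\left(-22 \right)} = 398 \cdot 385 - \left(-22\right)^{2} = 153230 - 484 = 152746$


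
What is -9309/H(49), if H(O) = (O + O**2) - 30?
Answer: -9309/2420 ≈ -3.8467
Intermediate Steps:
H(O) = -30 + O + O**2
-9309/H(49) = -9309/(-30 + 49 + 49**2) = -9309/(-30 + 49 + 2401) = -9309/2420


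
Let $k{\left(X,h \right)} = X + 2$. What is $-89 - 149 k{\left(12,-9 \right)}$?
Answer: $-2175$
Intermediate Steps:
$k{\left(X,h \right)} = 2 + X$
$-89 - 149 k{\left(12,-9 \right)} = -89 - 149 \left(2 + 12\right) = -89 - 2086 = -2175$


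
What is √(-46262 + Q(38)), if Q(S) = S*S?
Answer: I*√44818 ≈ 211.7*I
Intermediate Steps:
Q(S) = S²
√(-46262 + Q(38)) = √(-46262 + 38²) = √(-46262 + 1444) = √(-44818) = I*√44818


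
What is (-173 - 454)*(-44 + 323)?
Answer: -174933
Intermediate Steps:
(-173 - 454)*(-44 + 323) = -627*279 = -174933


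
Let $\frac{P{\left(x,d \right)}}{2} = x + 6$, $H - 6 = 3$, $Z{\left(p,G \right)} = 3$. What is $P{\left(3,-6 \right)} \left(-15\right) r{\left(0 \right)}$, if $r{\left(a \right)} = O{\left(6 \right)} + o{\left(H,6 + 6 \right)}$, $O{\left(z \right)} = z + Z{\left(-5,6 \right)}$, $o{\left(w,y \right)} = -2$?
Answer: $-1890$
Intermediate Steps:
$H = 9$ ($H = 6 + 3 = 9$)
$O{\left(z \right)} = 3 + z$ ($O{\left(z \right)} = z + 3 = 3 + z$)
$P{\left(x,d \right)} = 12 + 2 x$ ($P{\left(x,d \right)} = 2 \left(x + 6\right) = 2 \left(6 + x\right) = 12 + 2 x$)
$r{\left(a \right)} = 7$ ($r{\left(a \right)} = \left(3 + 6\right) - 2 = 9 - 2 = 7$)
$P{\left(3,-6 \right)} \left(-15\right) r{\left(0 \right)} = \left(12 + 2 \cdot 3\right) \left(-15\right) 7 = \left(12 + 6\right) \left(-15\right) 7 = 18 \left(-15\right) 7 = \left(-270\right) 7 = -1890$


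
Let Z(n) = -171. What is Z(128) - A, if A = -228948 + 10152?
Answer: 218625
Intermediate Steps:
A = -218796
Z(128) - A = -171 - 1*(-218796) = -171 + 218796 = 218625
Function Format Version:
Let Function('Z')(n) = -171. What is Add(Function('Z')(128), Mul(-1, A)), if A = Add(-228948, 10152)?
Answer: 218625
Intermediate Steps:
A = -218796
Add(Function('Z')(128), Mul(-1, A)) = Add(-171, Mul(-1, -218796)) = Add(-171, 218796) = 218625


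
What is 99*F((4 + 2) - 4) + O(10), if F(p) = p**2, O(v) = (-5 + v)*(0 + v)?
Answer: 446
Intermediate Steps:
O(v) = v*(-5 + v) (O(v) = (-5 + v)*v = v*(-5 + v))
99*F((4 + 2) - 4) + O(10) = 99*((4 + 2) - 4)**2 + 10*(-5 + 10) = 99*(6 - 4)**2 + 10*5 = 99*2**2 + 50 = 99*4 + 50 = 396 + 50 = 446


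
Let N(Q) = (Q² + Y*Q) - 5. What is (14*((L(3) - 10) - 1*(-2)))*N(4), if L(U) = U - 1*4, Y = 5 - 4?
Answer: -1890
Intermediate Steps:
Y = 1
N(Q) = -5 + Q + Q² (N(Q) = (Q² + 1*Q) - 5 = (Q² + Q) - 5 = (Q + Q²) - 5 = -5 + Q + Q²)
L(U) = -4 + U (L(U) = U - 4 = -4 + U)
(14*((L(3) - 10) - 1*(-2)))*N(4) = (14*(((-4 + 3) - 10) - 1*(-2)))*(-5 + 4 + 4²) = (14*((-1 - 10) + 2))*(-5 + 4 + 16) = (14*(-11 + 2))*15 = (14*(-9))*15 = -126*15 = -1890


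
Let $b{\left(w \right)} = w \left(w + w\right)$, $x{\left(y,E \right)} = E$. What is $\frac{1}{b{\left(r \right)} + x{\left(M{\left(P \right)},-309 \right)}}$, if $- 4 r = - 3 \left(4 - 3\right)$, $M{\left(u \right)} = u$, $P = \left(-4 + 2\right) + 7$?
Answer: $- \frac{8}{2463} \approx -0.0032481$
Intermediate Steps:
$P = 5$ ($P = -2 + 7 = 5$)
$r = \frac{3}{4}$ ($r = - \frac{\left(-3\right) \left(4 - 3\right)}{4} = - \frac{\left(-3\right) 1}{4} = \left(- \frac{1}{4}\right) \left(-3\right) = \frac{3}{4} \approx 0.75$)
$b{\left(w \right)} = 2 w^{2}$ ($b{\left(w \right)} = w 2 w = 2 w^{2}$)
$\frac{1}{b{\left(r \right)} + x{\left(M{\left(P \right)},-309 \right)}} = \frac{1}{2 \left(\frac{3}{4}\right)^{2} - 309} = \frac{1}{2 \cdot \frac{9}{16} - 309} = \frac{1}{\frac{9}{8} - 309} = \frac{1}{- \frac{2463}{8}} = - \frac{8}{2463}$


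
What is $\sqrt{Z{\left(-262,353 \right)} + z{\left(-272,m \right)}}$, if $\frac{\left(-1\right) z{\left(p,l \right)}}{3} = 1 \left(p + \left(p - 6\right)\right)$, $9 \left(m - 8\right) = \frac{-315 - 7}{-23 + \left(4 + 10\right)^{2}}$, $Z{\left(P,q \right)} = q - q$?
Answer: $5 \sqrt{66} \approx 40.62$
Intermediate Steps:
$Z{\left(P,q \right)} = 0$
$m = \frac{12134}{1557}$ ($m = 8 + \frac{\left(-315 - 7\right) \frac{1}{-23 + \left(4 + 10\right)^{2}}}{9} = 8 + \frac{\left(-322\right) \frac{1}{-23 + 14^{2}}}{9} = 8 + \frac{\left(-322\right) \frac{1}{-23 + 196}}{9} = 8 + \frac{\left(-322\right) \frac{1}{173}}{9} = 8 + \frac{1}{9} \left(- \frac{322}{173}\right) = 8 - \frac{322}{1557} = \frac{12134}{1557} \approx 7.7932$)
$z{\left(p,l \right)} = 18 - 6 p$ ($z{\left(p,l \right)} = - 3 \cdot 1 \left(p + \left(p - 6\right)\right) = - 3 \cdot 1 \left(p + \left(-6 + p\right)\right) = - 3 \cdot 1 \left(-6 + 2 p\right) = - 3 \left(-6 + 2 p\right) = 18 - 6 p$)
$\sqrt{Z{\left(-262,353 \right)} + z{\left(-272,m \right)}} = \sqrt{0 + \left(18 - -1632\right)} = \sqrt{0 + \left(18 + 1632\right)} = \sqrt{0 + 1650} = \sqrt{1650} = 5 \sqrt{66}$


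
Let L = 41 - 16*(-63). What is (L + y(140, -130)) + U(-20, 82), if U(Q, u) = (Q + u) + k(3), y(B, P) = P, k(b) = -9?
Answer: 972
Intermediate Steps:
L = 1049 (L = 41 + 1008 = 1049)
U(Q, u) = -9 + Q + u (U(Q, u) = (Q + u) - 9 = -9 + Q + u)
(L + y(140, -130)) + U(-20, 82) = (1049 - 130) + (-9 - 20 + 82) = 919 + 53 = 972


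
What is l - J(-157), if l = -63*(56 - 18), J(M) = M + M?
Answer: -2080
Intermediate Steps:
J(M) = 2*M
l = -2394 (l = -63*38 = -2394)
l - J(-157) = -2394 - 2*(-157) = -2394 - 1*(-314) = -2394 + 314 = -2080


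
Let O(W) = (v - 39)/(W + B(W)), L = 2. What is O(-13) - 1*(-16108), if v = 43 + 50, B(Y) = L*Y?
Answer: 209386/13 ≈ 16107.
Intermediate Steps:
B(Y) = 2*Y
v = 93
O(W) = 18/W (O(W) = (93 - 39)/(W + 2*W) = 54/((3*W)) = 54*(1/(3*W)) = 18/W)
O(-13) - 1*(-16108) = 18/(-13) - 1*(-16108) = 18*(-1/13) + 16108 = -18/13 + 16108 = 209386/13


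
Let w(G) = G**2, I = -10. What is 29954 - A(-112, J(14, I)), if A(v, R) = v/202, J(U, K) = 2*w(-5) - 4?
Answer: 3025410/101 ≈ 29955.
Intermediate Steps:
J(U, K) = 46 (J(U, K) = 2*(-5)**2 - 4 = 2*25 - 4 = 50 - 4 = 46)
A(v, R) = v/202 (A(v, R) = v*(1/202) = v/202)
29954 - A(-112, J(14, I)) = 29954 - (-112)/202 = 29954 - 1*(-56/101) = 29954 + 56/101 = 3025410/101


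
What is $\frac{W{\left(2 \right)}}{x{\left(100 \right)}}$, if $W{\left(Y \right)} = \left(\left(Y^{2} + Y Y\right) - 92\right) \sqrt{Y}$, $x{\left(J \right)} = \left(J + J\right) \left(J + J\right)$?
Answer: $- \frac{21 \sqrt{2}}{10000} \approx -0.0029698$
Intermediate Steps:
$x{\left(J \right)} = 4 J^{2}$ ($x{\left(J \right)} = 2 J 2 J = 4 J^{2}$)
$W{\left(Y \right)} = \sqrt{Y} \left(-92 + 2 Y^{2}\right)$ ($W{\left(Y \right)} = \left(\left(Y^{2} + Y^{2}\right) - 92\right) \sqrt{Y} = \left(2 Y^{2} - 92\right) \sqrt{Y} = \left(-92 + 2 Y^{2}\right) \sqrt{Y} = \sqrt{Y} \left(-92 + 2 Y^{2}\right)$)
$\frac{W{\left(2 \right)}}{x{\left(100 \right)}} = \frac{2 \sqrt{2} \left(-46 + 2^{2}\right)}{4 \cdot 100^{2}} = \frac{2 \sqrt{2} \left(-46 + 4\right)}{4 \cdot 10000} = \frac{2 \sqrt{2} \left(-42\right)}{40000} = - 84 \sqrt{2} \cdot \frac{1}{40000} = - \frac{21 \sqrt{2}}{10000}$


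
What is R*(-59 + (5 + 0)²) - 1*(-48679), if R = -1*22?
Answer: 49427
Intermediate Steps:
R = -22
R*(-59 + (5 + 0)²) - 1*(-48679) = -22*(-59 + (5 + 0)²) - 1*(-48679) = -22*(-59 + 5²) + 48679 = -22*(-59 + 25) + 48679 = -22*(-34) + 48679 = 748 + 48679 = 49427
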